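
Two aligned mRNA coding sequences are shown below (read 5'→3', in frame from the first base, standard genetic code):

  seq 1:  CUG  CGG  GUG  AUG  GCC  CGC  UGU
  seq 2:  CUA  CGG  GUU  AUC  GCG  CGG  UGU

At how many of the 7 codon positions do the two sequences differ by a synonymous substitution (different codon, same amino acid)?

Codon 1: CUG Leu / CUA Leu — synonymous.
Codon 2: CGG Arg / CGG Arg — identical.
Codon 3: GUG Val / GUU Val — synonymous.
Codon 4: AUG Met / AUC Ile — nonsynonymous.
Codon 5: GCC Ala / GCG Ala — synonymous.
Codon 6: CGC Arg / CGG Arg — synonymous.
Codon 7: UGU Cys / UGU Cys — identical.
Synonymous differences: 4.

4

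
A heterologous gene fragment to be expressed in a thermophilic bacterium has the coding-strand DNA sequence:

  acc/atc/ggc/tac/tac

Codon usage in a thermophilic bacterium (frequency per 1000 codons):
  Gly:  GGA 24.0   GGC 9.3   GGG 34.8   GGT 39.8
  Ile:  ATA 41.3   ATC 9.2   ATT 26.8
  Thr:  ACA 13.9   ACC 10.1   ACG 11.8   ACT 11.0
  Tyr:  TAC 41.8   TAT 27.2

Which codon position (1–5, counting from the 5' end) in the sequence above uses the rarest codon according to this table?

Codon 1 ACC (Thr): 10.1 per 1000.
Codon 2 ATC (Ile): 9.2 per 1000.
Codon 3 GGC (Gly): 9.3 per 1000.
Codon 4 TAC (Tyr): 41.8 per 1000.
Codon 5 TAC (Tyr): 41.8 per 1000.
Lowest frequency is 9.2 at codon 2.

2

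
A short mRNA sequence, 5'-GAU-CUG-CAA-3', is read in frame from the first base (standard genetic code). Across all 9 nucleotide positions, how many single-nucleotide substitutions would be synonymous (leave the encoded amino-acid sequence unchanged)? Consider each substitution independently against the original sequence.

Codon 1 (GAU, Asp): 1 synonymous substitution.
Codon 2 (CUG, Leu): 4 synonymous substitutions.
Codon 3 (CAA, Gln): 1 synonymous substitution.
Total: 1 + 4 + 1 = 6.

6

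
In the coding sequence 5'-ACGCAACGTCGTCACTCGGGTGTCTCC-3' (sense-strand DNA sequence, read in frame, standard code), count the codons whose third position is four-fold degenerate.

7

Codon 1 ACG (Thr): third position 4-fold.
Codon 2 CAA (Gln): third position 2-fold.
Codon 3 CGT (Arg): third position 4-fold.
Codon 4 CGT (Arg): third position 4-fold.
Codon 5 CAC (His): third position 2-fold.
Codon 6 TCG (Ser): third position 4-fold.
Codon 7 GGT (Gly): third position 4-fold.
Codon 8 GTC (Val): third position 4-fold.
Codon 9 TCC (Ser): third position 4-fold.
Four-fold degenerate third positions: 7.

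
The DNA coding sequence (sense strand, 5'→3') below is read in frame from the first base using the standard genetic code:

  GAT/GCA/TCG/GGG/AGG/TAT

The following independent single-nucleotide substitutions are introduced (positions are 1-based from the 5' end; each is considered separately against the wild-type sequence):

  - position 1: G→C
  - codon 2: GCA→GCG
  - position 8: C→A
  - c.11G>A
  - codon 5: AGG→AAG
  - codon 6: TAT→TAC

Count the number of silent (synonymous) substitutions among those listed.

2

Codon 1: GAT (Asp) → CAT (His) — missense.
Codon 2: GCA (Ala) → GCG (Ala) — synonymous.
Codon 3: TCG (Ser) → TAG (Stop) — nonsense.
Codon 4: GGG (Gly) → GAG (Glu) — missense.
Codon 5: AGG (Arg) → AAG (Lys) — missense.
Codon 6: TAT (Tyr) → TAC (Tyr) — synonymous.
Synonymous: 2 of 6.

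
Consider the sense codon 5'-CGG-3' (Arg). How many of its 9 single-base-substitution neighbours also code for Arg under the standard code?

4

Position 1: AGG → 1 synonymous.
Position 2: none → 0 synonymous.
Position 3: CGU, CGC, CGA → 3 synonymous.
Total: 1 + 0 + 3 = 4.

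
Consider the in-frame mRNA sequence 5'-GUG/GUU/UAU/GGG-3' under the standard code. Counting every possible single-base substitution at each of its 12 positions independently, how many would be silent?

10

Codon 1 (GUG, Val): 3 synonymous substitutions.
Codon 2 (GUU, Val): 3 synonymous substitutions.
Codon 3 (UAU, Tyr): 1 synonymous substitution.
Codon 4 (GGG, Gly): 3 synonymous substitutions.
Total: 3 + 3 + 1 + 3 = 10.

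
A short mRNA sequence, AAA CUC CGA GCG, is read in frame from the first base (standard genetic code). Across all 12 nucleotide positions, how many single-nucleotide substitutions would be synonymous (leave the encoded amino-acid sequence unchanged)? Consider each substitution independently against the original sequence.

11

Codon 1 (AAA, Lys): 1 synonymous substitution.
Codon 2 (CUC, Leu): 3 synonymous substitutions.
Codon 3 (CGA, Arg): 4 synonymous substitutions.
Codon 4 (GCG, Ala): 3 synonymous substitutions.
Total: 1 + 3 + 4 + 3 = 11.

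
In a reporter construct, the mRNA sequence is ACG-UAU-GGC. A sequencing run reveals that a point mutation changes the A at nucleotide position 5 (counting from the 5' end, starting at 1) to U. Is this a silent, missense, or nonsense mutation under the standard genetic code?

Position 5 falls in codon 2: UAU → Tyr.
After the substitution the codon is UUU → Phe.
Tyr ≠ Phe, so this is a missense mutation.

missense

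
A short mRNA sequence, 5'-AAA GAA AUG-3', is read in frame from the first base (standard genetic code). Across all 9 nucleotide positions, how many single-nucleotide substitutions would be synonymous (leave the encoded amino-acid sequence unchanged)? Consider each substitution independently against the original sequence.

Codon 1 (AAA, Lys): 1 synonymous substitution.
Codon 2 (GAA, Glu): 1 synonymous substitution.
Codon 3 (AUG, Met): 0 synonymous substitutions.
Total: 1 + 1 + 0 = 2.

2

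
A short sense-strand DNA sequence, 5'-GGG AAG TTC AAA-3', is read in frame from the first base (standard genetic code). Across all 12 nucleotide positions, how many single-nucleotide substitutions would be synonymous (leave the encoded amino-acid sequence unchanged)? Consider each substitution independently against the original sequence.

Codon 1 (GGG, Gly): 3 synonymous substitutions.
Codon 2 (AAG, Lys): 1 synonymous substitution.
Codon 3 (TTC, Phe): 1 synonymous substitution.
Codon 4 (AAA, Lys): 1 synonymous substitution.
Total: 3 + 1 + 1 + 1 = 6.

6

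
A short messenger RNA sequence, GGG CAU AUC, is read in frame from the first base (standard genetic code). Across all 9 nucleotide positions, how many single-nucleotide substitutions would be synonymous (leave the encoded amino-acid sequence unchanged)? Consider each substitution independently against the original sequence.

Codon 1 (GGG, Gly): 3 synonymous substitutions.
Codon 2 (CAU, His): 1 synonymous substitution.
Codon 3 (AUC, Ile): 2 synonymous substitutions.
Total: 3 + 1 + 2 = 6.

6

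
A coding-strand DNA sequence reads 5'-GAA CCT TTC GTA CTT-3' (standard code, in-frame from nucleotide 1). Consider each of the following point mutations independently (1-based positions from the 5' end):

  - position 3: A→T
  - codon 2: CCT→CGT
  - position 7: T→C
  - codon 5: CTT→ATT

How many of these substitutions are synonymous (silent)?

0

Codon 1: GAA (Glu) → GAT (Asp) — missense.
Codon 2: CCT (Pro) → CGT (Arg) — missense.
Codon 3: TTC (Phe) → CTC (Leu) — missense.
Codon 5: CTT (Leu) → ATT (Ile) — missense.
Synonymous: 0 of 4.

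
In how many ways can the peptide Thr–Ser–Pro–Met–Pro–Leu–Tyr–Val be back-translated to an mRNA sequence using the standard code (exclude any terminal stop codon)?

18432

Thr: 4 codons.
Ser: 6 codons.
Pro: 4 codons.
Met: 1 codon.
Pro: 4 codons.
Leu: 6 codons.
Tyr: 2 codons.
Val: 4 codons.
4 × 6 × 4 × 1 × 4 × 6 × 2 × 4 = 18432.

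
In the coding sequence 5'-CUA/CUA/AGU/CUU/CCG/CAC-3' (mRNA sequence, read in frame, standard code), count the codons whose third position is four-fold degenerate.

Codon 1 CUA (Leu): third position 4-fold.
Codon 2 CUA (Leu): third position 4-fold.
Codon 3 AGU (Ser): third position 2-fold.
Codon 4 CUU (Leu): third position 4-fold.
Codon 5 CCG (Pro): third position 4-fold.
Codon 6 CAC (His): third position 2-fold.
Four-fold degenerate third positions: 4.

4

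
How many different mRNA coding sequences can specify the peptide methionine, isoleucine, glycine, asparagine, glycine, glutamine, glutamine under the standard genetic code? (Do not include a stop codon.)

384

Met: 1 codon.
Ile: 3 codons.
Gly: 4 codons.
Asn: 2 codons.
Gly: 4 codons.
Gln: 2 codons.
Gln: 2 codons.
1 × 3 × 4 × 2 × 4 × 2 × 2 = 384.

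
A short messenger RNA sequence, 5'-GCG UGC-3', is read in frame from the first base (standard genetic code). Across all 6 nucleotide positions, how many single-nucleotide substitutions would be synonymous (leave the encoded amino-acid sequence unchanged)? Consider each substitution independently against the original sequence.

Codon 1 (GCG, Ala): 3 synonymous substitutions.
Codon 2 (UGC, Cys): 1 synonymous substitution.
Total: 3 + 1 = 4.

4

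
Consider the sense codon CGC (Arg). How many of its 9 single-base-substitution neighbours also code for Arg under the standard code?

3

Position 1: none → 0 synonymous.
Position 2: none → 0 synonymous.
Position 3: CGT, CGA, CGG → 3 synonymous.
Total: 0 + 0 + 3 = 3.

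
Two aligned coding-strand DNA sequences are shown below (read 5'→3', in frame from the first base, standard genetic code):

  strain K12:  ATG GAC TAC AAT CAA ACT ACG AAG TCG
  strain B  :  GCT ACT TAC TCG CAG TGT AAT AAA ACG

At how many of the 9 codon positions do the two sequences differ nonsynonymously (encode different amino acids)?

6

Codon 1: ATG Met / GCT Ala — nonsynonymous.
Codon 2: GAC Asp / ACT Thr — nonsynonymous.
Codon 3: TAC Tyr / TAC Tyr — identical.
Codon 4: AAT Asn / TCG Ser — nonsynonymous.
Codon 5: CAA Gln / CAG Gln — synonymous.
Codon 6: ACT Thr / TGT Cys — nonsynonymous.
Codon 7: ACG Thr / AAT Asn — nonsynonymous.
Codon 8: AAG Lys / AAA Lys — synonymous.
Codon 9: TCG Ser / ACG Thr — nonsynonymous.
Nonsynonymous differences: 6.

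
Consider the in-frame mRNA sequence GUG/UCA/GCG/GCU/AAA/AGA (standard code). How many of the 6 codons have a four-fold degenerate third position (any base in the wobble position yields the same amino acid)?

4

Codon 1 GUG (Val): third position 4-fold.
Codon 2 UCA (Ser): third position 4-fold.
Codon 3 GCG (Ala): third position 4-fold.
Codon 4 GCU (Ala): third position 4-fold.
Codon 5 AAA (Lys): third position 2-fold.
Codon 6 AGA (Arg): third position 2-fold.
Four-fold degenerate third positions: 4.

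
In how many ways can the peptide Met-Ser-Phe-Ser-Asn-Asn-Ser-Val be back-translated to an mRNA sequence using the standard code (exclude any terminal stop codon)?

Met: 1 codon.
Ser: 6 codons.
Phe: 2 codons.
Ser: 6 codons.
Asn: 2 codons.
Asn: 2 codons.
Ser: 6 codons.
Val: 4 codons.
1 × 6 × 2 × 6 × 2 × 2 × 6 × 4 = 6912.

6912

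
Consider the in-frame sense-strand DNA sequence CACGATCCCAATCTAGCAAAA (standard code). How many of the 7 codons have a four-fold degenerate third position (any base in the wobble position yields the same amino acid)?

3

Codon 1 CAC (His): third position 2-fold.
Codon 2 GAT (Asp): third position 2-fold.
Codon 3 CCC (Pro): third position 4-fold.
Codon 4 AAT (Asn): third position 2-fold.
Codon 5 CTA (Leu): third position 4-fold.
Codon 6 GCA (Ala): third position 4-fold.
Codon 7 AAA (Lys): third position 2-fold.
Four-fold degenerate third positions: 3.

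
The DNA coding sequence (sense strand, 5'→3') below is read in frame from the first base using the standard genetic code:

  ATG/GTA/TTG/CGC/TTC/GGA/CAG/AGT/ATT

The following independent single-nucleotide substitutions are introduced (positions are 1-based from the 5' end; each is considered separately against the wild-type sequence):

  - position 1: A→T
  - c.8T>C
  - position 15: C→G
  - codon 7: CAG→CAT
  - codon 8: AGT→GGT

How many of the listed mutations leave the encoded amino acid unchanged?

0

Codon 1: ATG (Met) → TTG (Leu) — missense.
Codon 3: TTG (Leu) → TCG (Ser) — missense.
Codon 5: TTC (Phe) → TTG (Leu) — missense.
Codon 7: CAG (Gln) → CAT (His) — missense.
Codon 8: AGT (Ser) → GGT (Gly) — missense.
Synonymous: 0 of 5.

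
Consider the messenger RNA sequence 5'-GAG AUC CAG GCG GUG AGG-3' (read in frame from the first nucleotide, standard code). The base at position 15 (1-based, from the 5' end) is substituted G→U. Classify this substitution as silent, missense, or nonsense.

Position 15 falls in codon 5: GUG → Val.
After the substitution the codon is GUU → Val.
Both encode Val, so the change is synonymous.

silent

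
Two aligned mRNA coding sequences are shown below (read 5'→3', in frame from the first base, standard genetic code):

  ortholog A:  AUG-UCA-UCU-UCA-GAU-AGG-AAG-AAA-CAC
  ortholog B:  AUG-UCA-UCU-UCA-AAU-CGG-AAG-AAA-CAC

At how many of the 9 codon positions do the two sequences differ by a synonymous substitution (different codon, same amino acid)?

Codon 1: AUG Met / AUG Met — identical.
Codon 2: UCA Ser / UCA Ser — identical.
Codon 3: UCU Ser / UCU Ser — identical.
Codon 4: UCA Ser / UCA Ser — identical.
Codon 5: GAU Asp / AAU Asn — nonsynonymous.
Codon 6: AGG Arg / CGG Arg — synonymous.
Codon 7: AAG Lys / AAG Lys — identical.
Codon 8: AAA Lys / AAA Lys — identical.
Codon 9: CAC His / CAC His — identical.
Synonymous differences: 1.

1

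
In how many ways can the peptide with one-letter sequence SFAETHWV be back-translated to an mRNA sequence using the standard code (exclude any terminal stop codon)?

Ser: 6 codons.
Phe: 2 codons.
Ala: 4 codons.
Glu: 2 codons.
Thr: 4 codons.
His: 2 codons.
Trp: 1 codon.
Val: 4 codons.
6 × 2 × 4 × 2 × 4 × 2 × 1 × 4 = 3072.

3072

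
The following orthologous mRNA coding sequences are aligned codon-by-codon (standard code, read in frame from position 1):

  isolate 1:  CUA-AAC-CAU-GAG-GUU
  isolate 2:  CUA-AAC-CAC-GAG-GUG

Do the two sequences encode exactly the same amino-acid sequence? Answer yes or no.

yes

Codon 1: CUA Leu / CUA Leu — identical.
Codon 2: AAC Asn / AAC Asn — identical.
Codon 3: CAU His / CAC His — synonymous.
Codon 4: GAG Glu / GAG Glu — identical.
Codon 5: GUU Val / GUG Val — synonymous.
Nonsynonymous differences: 0 → same protein.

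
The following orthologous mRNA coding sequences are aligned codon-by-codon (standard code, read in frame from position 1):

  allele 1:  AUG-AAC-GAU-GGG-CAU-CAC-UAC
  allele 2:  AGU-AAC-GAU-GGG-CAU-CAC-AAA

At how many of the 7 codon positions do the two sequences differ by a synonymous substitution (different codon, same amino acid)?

Codon 1: AUG Met / AGU Ser — nonsynonymous.
Codon 2: AAC Asn / AAC Asn — identical.
Codon 3: GAU Asp / GAU Asp — identical.
Codon 4: GGG Gly / GGG Gly — identical.
Codon 5: CAU His / CAU His — identical.
Codon 6: CAC His / CAC His — identical.
Codon 7: UAC Tyr / AAA Lys — nonsynonymous.
Synonymous differences: 0.

0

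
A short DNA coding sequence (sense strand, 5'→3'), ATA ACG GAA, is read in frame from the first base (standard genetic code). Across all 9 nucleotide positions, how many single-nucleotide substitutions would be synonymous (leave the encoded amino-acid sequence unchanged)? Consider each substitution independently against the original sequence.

6

Codon 1 (ATA, Ile): 2 synonymous substitutions.
Codon 2 (ACG, Thr): 3 synonymous substitutions.
Codon 3 (GAA, Glu): 1 synonymous substitution.
Total: 2 + 3 + 1 = 6.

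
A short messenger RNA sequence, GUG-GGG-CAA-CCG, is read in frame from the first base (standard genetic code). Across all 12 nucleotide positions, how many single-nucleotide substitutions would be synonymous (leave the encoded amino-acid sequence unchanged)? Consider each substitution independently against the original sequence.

10

Codon 1 (GUG, Val): 3 synonymous substitutions.
Codon 2 (GGG, Gly): 3 synonymous substitutions.
Codon 3 (CAA, Gln): 1 synonymous substitution.
Codon 4 (CCG, Pro): 3 synonymous substitutions.
Total: 3 + 3 + 1 + 3 = 10.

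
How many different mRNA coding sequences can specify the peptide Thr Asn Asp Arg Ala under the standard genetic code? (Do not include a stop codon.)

384

Thr: 4 codons.
Asn: 2 codons.
Asp: 2 codons.
Arg: 6 codons.
Ala: 4 codons.
4 × 2 × 2 × 6 × 4 = 384.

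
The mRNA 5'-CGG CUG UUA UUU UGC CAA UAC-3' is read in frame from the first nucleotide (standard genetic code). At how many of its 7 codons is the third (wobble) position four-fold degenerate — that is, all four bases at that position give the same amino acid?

2

Codon 1 CGG (Arg): third position 4-fold.
Codon 2 CUG (Leu): third position 4-fold.
Codon 3 UUA (Leu): third position 2-fold.
Codon 4 UUU (Phe): third position 2-fold.
Codon 5 UGC (Cys): third position 2-fold.
Codon 6 CAA (Gln): third position 2-fold.
Codon 7 UAC (Tyr): third position 2-fold.
Four-fold degenerate third positions: 2.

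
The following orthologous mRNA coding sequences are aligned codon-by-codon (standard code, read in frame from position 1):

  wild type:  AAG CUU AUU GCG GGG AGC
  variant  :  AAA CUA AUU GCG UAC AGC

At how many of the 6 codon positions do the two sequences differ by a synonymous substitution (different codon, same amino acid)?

2

Codon 1: AAG Lys / AAA Lys — synonymous.
Codon 2: CUU Leu / CUA Leu — synonymous.
Codon 3: AUU Ile / AUU Ile — identical.
Codon 4: GCG Ala / GCG Ala — identical.
Codon 5: GGG Gly / UAC Tyr — nonsynonymous.
Codon 6: AGC Ser / AGC Ser — identical.
Synonymous differences: 2.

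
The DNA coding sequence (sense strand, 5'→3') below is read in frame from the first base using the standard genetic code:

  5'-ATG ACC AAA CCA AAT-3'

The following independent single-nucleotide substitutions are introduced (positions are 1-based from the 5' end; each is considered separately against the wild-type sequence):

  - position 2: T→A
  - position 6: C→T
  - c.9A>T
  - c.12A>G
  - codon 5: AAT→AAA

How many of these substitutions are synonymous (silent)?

2

Codon 1: ATG (Met) → AAG (Lys) — missense.
Codon 2: ACC (Thr) → ACT (Thr) — synonymous.
Codon 3: AAA (Lys) → AAT (Asn) — missense.
Codon 4: CCA (Pro) → CCG (Pro) — synonymous.
Codon 5: AAT (Asn) → AAA (Lys) — missense.
Synonymous: 2 of 5.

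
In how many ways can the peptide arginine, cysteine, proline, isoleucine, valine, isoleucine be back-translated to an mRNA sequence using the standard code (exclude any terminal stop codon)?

1728

Arg: 6 codons.
Cys: 2 codons.
Pro: 4 codons.
Ile: 3 codons.
Val: 4 codons.
Ile: 3 codons.
6 × 2 × 4 × 3 × 4 × 3 = 1728.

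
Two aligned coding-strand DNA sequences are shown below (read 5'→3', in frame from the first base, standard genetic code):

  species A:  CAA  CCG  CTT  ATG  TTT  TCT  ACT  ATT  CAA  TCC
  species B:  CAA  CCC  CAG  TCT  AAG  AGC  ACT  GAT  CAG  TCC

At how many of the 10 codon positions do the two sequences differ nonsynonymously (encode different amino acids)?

Codon 1: CAA Gln / CAA Gln — identical.
Codon 2: CCG Pro / CCC Pro — synonymous.
Codon 3: CTT Leu / CAG Gln — nonsynonymous.
Codon 4: ATG Met / TCT Ser — nonsynonymous.
Codon 5: TTT Phe / AAG Lys — nonsynonymous.
Codon 6: TCT Ser / AGC Ser — synonymous.
Codon 7: ACT Thr / ACT Thr — identical.
Codon 8: ATT Ile / GAT Asp — nonsynonymous.
Codon 9: CAA Gln / CAG Gln — synonymous.
Codon 10: TCC Ser / TCC Ser — identical.
Nonsynonymous differences: 4.

4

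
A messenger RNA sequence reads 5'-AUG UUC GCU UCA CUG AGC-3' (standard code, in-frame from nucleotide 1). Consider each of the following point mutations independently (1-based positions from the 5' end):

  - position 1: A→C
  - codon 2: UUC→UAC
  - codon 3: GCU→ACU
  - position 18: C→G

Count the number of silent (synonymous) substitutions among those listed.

Codon 1: AUG (Met) → CUG (Leu) — missense.
Codon 2: UUC (Phe) → UAC (Tyr) — missense.
Codon 3: GCU (Ala) → ACU (Thr) — missense.
Codon 6: AGC (Ser) → AGG (Arg) — missense.
Synonymous: 0 of 4.

0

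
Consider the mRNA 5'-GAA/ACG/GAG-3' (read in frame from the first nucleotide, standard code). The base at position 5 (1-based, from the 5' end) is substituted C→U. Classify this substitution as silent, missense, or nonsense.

Position 5 falls in codon 2: ACG → Thr.
After the substitution the codon is AUG → Met.
Thr ≠ Met, so this is a missense mutation.

missense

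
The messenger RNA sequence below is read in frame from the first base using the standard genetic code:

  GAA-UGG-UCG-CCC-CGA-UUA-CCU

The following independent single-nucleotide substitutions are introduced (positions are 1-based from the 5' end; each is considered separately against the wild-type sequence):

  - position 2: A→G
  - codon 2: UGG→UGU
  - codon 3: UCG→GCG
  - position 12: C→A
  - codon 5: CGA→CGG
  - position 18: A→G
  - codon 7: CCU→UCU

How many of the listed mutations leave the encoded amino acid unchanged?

3

Codon 1: GAA (Glu) → GGA (Gly) — missense.
Codon 2: UGG (Trp) → UGU (Cys) — missense.
Codon 3: UCG (Ser) → GCG (Ala) — missense.
Codon 4: CCC (Pro) → CCA (Pro) — synonymous.
Codon 5: CGA (Arg) → CGG (Arg) — synonymous.
Codon 6: UUA (Leu) → UUG (Leu) — synonymous.
Codon 7: CCU (Pro) → UCU (Ser) — missense.
Synonymous: 3 of 7.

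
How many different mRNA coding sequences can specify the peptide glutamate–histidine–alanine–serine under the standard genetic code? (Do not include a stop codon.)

96

Glu: 2 codons.
His: 2 codons.
Ala: 4 codons.
Ser: 6 codons.
2 × 2 × 4 × 6 = 96.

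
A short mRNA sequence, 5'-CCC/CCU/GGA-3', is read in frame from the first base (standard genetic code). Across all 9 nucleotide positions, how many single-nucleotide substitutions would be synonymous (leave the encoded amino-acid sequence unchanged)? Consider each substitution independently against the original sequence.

9

Codon 1 (CCC, Pro): 3 synonymous substitutions.
Codon 2 (CCU, Pro): 3 synonymous substitutions.
Codon 3 (GGA, Gly): 3 synonymous substitutions.
Total: 3 + 3 + 3 = 9.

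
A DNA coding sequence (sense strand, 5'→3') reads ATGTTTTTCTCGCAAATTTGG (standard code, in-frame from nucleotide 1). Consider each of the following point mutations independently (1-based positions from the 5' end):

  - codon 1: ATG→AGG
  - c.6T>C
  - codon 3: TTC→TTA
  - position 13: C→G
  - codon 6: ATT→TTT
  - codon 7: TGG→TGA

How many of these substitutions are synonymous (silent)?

1

Codon 1: ATG (Met) → AGG (Arg) — missense.
Codon 2: TTT (Phe) → TTC (Phe) — synonymous.
Codon 3: TTC (Phe) → TTA (Leu) — missense.
Codon 5: CAA (Gln) → GAA (Glu) — missense.
Codon 6: ATT (Ile) → TTT (Phe) — missense.
Codon 7: TGG (Trp) → TGA (Stop) — nonsense.
Synonymous: 1 of 6.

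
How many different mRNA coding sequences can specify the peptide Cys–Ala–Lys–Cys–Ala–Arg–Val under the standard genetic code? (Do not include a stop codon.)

Cys: 2 codons.
Ala: 4 codons.
Lys: 2 codons.
Cys: 2 codons.
Ala: 4 codons.
Arg: 6 codons.
Val: 4 codons.
2 × 4 × 2 × 2 × 4 × 6 × 4 = 3072.

3072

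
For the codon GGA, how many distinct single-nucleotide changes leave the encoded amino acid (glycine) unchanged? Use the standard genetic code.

3

Position 1: none → 0 synonymous.
Position 2: none → 0 synonymous.
Position 3: GGU, GGC, GGG → 3 synonymous.
Total: 0 + 0 + 3 = 3.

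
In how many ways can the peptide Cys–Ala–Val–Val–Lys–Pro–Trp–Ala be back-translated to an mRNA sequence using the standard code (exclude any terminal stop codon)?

4096

Cys: 2 codons.
Ala: 4 codons.
Val: 4 codons.
Val: 4 codons.
Lys: 2 codons.
Pro: 4 codons.
Trp: 1 codon.
Ala: 4 codons.
2 × 4 × 4 × 4 × 2 × 4 × 1 × 4 = 4096.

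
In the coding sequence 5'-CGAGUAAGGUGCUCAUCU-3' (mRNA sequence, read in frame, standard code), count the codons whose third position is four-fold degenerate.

4

Codon 1 CGA (Arg): third position 4-fold.
Codon 2 GUA (Val): third position 4-fold.
Codon 3 AGG (Arg): third position 2-fold.
Codon 4 UGC (Cys): third position 2-fold.
Codon 5 UCA (Ser): third position 4-fold.
Codon 6 UCU (Ser): third position 4-fold.
Four-fold degenerate third positions: 4.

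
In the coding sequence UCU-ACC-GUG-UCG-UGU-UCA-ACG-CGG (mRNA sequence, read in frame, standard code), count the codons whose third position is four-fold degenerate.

Codon 1 UCU (Ser): third position 4-fold.
Codon 2 ACC (Thr): third position 4-fold.
Codon 3 GUG (Val): third position 4-fold.
Codon 4 UCG (Ser): third position 4-fold.
Codon 5 UGU (Cys): third position 2-fold.
Codon 6 UCA (Ser): third position 4-fold.
Codon 7 ACG (Thr): third position 4-fold.
Codon 8 CGG (Arg): third position 4-fold.
Four-fold degenerate third positions: 7.

7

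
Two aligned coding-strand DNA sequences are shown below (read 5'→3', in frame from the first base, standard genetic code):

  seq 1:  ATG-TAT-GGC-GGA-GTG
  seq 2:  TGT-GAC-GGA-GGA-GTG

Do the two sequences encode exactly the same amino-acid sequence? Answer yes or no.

no

Codon 1: ATG Met / TGT Cys — nonsynonymous.
Codon 2: TAT Tyr / GAC Asp — nonsynonymous.
Codon 3: GGC Gly / GGA Gly — synonymous.
Codon 4: GGA Gly / GGA Gly — identical.
Codon 5: GTG Val / GTG Val — identical.
Nonsynonymous differences: 2 → different protein.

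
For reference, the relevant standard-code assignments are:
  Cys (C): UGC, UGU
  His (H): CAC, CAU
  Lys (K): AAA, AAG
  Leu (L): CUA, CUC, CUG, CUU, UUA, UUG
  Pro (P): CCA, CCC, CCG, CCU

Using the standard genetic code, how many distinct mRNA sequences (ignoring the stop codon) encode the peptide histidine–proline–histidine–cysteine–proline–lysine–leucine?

1536

His: 2 codons.
Pro: 4 codons.
His: 2 codons.
Cys: 2 codons.
Pro: 4 codons.
Lys: 2 codons.
Leu: 6 codons.
2 × 4 × 2 × 2 × 4 × 2 × 6 = 1536.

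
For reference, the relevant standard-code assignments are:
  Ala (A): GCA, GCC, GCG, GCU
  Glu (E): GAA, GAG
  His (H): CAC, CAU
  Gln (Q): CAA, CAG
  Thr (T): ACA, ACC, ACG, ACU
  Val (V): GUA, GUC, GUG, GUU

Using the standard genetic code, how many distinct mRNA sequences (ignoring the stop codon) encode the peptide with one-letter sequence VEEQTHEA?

2048

Val: 4 codons.
Glu: 2 codons.
Glu: 2 codons.
Gln: 2 codons.
Thr: 4 codons.
His: 2 codons.
Glu: 2 codons.
Ala: 4 codons.
4 × 2 × 2 × 2 × 4 × 2 × 2 × 4 = 2048.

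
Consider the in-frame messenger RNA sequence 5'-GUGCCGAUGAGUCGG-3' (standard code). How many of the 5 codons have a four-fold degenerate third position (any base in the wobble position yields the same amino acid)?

3

Codon 1 GUG (Val): third position 4-fold.
Codon 2 CCG (Pro): third position 4-fold.
Codon 3 AUG (Met): third position 1-fold.
Codon 4 AGU (Ser): third position 2-fold.
Codon 5 CGG (Arg): third position 4-fold.
Four-fold degenerate third positions: 3.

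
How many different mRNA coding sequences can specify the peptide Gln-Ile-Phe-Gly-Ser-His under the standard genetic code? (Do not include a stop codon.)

Gln: 2 codons.
Ile: 3 codons.
Phe: 2 codons.
Gly: 4 codons.
Ser: 6 codons.
His: 2 codons.
2 × 3 × 2 × 4 × 6 × 2 = 576.

576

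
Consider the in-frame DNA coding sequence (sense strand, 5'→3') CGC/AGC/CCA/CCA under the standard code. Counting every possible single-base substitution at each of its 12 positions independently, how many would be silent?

10

Codon 1 (CGC, Arg): 3 synonymous substitutions.
Codon 2 (AGC, Ser): 1 synonymous substitution.
Codon 3 (CCA, Pro): 3 synonymous substitutions.
Codon 4 (CCA, Pro): 3 synonymous substitutions.
Total: 3 + 1 + 3 + 3 = 10.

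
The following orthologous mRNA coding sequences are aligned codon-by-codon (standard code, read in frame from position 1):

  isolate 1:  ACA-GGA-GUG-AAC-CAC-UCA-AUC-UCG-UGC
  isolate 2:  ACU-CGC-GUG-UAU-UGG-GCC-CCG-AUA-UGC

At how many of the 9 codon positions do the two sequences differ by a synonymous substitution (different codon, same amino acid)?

1

Codon 1: ACA Thr / ACU Thr — synonymous.
Codon 2: GGA Gly / CGC Arg — nonsynonymous.
Codon 3: GUG Val / GUG Val — identical.
Codon 4: AAC Asn / UAU Tyr — nonsynonymous.
Codon 5: CAC His / UGG Trp — nonsynonymous.
Codon 6: UCA Ser / GCC Ala — nonsynonymous.
Codon 7: AUC Ile / CCG Pro — nonsynonymous.
Codon 8: UCG Ser / AUA Ile — nonsynonymous.
Codon 9: UGC Cys / UGC Cys — identical.
Synonymous differences: 1.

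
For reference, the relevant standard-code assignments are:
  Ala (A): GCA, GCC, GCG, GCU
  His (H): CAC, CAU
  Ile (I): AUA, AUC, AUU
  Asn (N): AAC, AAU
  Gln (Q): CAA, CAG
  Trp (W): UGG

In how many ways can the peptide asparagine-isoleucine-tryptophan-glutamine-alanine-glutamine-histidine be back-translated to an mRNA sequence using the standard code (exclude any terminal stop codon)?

Asn: 2 codons.
Ile: 3 codons.
Trp: 1 codon.
Gln: 2 codons.
Ala: 4 codons.
Gln: 2 codons.
His: 2 codons.
2 × 3 × 1 × 2 × 4 × 2 × 2 = 192.

192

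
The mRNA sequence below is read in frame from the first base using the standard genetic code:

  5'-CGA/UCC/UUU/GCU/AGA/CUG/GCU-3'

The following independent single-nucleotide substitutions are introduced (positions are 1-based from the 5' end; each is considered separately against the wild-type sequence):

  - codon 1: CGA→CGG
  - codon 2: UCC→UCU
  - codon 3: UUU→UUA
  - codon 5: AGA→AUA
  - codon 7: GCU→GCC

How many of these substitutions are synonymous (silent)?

3

Codon 1: CGA (Arg) → CGG (Arg) — synonymous.
Codon 2: UCC (Ser) → UCU (Ser) — synonymous.
Codon 3: UUU (Phe) → UUA (Leu) — missense.
Codon 5: AGA (Arg) → AUA (Ile) — missense.
Codon 7: GCU (Ala) → GCC (Ala) — synonymous.
Synonymous: 3 of 5.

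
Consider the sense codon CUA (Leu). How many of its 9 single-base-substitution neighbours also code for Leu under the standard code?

Position 1: UUA → 1 synonymous.
Position 2: none → 0 synonymous.
Position 3: CUU, CUC, CUG → 3 synonymous.
Total: 1 + 0 + 3 = 4.

4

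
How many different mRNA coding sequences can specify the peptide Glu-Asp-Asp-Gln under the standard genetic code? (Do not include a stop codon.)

16

Glu: 2 codons.
Asp: 2 codons.
Asp: 2 codons.
Gln: 2 codons.
2 × 2 × 2 × 2 = 16.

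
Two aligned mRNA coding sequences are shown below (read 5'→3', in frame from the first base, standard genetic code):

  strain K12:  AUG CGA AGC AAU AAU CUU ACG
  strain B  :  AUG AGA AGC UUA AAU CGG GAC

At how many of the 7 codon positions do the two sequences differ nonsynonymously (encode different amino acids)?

Codon 1: AUG Met / AUG Met — identical.
Codon 2: CGA Arg / AGA Arg — synonymous.
Codon 3: AGC Ser / AGC Ser — identical.
Codon 4: AAU Asn / UUA Leu — nonsynonymous.
Codon 5: AAU Asn / AAU Asn — identical.
Codon 6: CUU Leu / CGG Arg — nonsynonymous.
Codon 7: ACG Thr / GAC Asp — nonsynonymous.
Nonsynonymous differences: 3.

3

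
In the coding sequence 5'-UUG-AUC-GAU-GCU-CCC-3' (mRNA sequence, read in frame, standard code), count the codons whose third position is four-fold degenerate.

Codon 1 UUG (Leu): third position 2-fold.
Codon 2 AUC (Ile): third position 3-fold.
Codon 3 GAU (Asp): third position 2-fold.
Codon 4 GCU (Ala): third position 4-fold.
Codon 5 CCC (Pro): third position 4-fold.
Four-fold degenerate third positions: 2.

2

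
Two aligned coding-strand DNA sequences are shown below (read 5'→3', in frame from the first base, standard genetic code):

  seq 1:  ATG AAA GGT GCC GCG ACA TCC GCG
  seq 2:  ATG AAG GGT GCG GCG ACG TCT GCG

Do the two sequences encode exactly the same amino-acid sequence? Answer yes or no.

Codon 1: ATG Met / ATG Met — identical.
Codon 2: AAA Lys / AAG Lys — synonymous.
Codon 3: GGT Gly / GGT Gly — identical.
Codon 4: GCC Ala / GCG Ala — synonymous.
Codon 5: GCG Ala / GCG Ala — identical.
Codon 6: ACA Thr / ACG Thr — synonymous.
Codon 7: TCC Ser / TCT Ser — synonymous.
Codon 8: GCG Ala / GCG Ala — identical.
Nonsynonymous differences: 0 → same protein.

yes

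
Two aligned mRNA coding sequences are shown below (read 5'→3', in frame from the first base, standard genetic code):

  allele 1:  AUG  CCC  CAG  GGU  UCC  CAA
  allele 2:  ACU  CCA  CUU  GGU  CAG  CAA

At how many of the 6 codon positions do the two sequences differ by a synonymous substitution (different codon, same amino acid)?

1

Codon 1: AUG Met / ACU Thr — nonsynonymous.
Codon 2: CCC Pro / CCA Pro — synonymous.
Codon 3: CAG Gln / CUU Leu — nonsynonymous.
Codon 4: GGU Gly / GGU Gly — identical.
Codon 5: UCC Ser / CAG Gln — nonsynonymous.
Codon 6: CAA Gln / CAA Gln — identical.
Synonymous differences: 1.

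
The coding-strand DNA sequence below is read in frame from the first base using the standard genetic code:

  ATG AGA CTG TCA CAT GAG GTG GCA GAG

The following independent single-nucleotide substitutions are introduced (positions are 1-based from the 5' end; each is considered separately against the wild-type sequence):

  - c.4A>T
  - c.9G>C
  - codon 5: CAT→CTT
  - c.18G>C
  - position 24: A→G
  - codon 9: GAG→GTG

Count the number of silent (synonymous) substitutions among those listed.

2

Codon 2: AGA (Arg) → TGA (Stop) — nonsense.
Codon 3: CTG (Leu) → CTC (Leu) — synonymous.
Codon 5: CAT (His) → CTT (Leu) — missense.
Codon 6: GAG (Glu) → GAC (Asp) — missense.
Codon 8: GCA (Ala) → GCG (Ala) — synonymous.
Codon 9: GAG (Glu) → GTG (Val) — missense.
Synonymous: 2 of 6.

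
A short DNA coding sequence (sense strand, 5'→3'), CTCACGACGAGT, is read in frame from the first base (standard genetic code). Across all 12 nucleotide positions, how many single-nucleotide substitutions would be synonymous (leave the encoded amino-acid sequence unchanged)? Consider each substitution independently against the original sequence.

10

Codon 1 (CTC, Leu): 3 synonymous substitutions.
Codon 2 (ACG, Thr): 3 synonymous substitutions.
Codon 3 (ACG, Thr): 3 synonymous substitutions.
Codon 4 (AGT, Ser): 1 synonymous substitution.
Total: 3 + 3 + 3 + 1 = 10.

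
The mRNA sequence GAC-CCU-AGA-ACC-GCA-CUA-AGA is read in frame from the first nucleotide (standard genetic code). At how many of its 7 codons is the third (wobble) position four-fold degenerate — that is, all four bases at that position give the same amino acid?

4

Codon 1 GAC (Asp): third position 2-fold.
Codon 2 CCU (Pro): third position 4-fold.
Codon 3 AGA (Arg): third position 2-fold.
Codon 4 ACC (Thr): third position 4-fold.
Codon 5 GCA (Ala): third position 4-fold.
Codon 6 CUA (Leu): third position 4-fold.
Codon 7 AGA (Arg): third position 2-fold.
Four-fold degenerate third positions: 4.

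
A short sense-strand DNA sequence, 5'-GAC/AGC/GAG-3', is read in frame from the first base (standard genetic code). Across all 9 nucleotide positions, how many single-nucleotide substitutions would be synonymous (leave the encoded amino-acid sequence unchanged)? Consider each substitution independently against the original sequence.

3

Codon 1 (GAC, Asp): 1 synonymous substitution.
Codon 2 (AGC, Ser): 1 synonymous substitution.
Codon 3 (GAG, Glu): 1 synonymous substitution.
Total: 1 + 1 + 1 = 3.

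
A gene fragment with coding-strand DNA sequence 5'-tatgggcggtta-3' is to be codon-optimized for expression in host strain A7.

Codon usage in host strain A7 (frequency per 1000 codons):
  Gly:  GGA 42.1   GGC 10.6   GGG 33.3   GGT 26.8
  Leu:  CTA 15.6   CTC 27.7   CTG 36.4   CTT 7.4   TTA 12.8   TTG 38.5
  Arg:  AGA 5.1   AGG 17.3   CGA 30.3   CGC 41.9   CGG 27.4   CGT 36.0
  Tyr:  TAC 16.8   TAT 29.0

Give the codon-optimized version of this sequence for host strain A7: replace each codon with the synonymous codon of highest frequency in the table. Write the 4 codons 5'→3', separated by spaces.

Codon 1 (Tyr): best is TAT at 29.0.
Codon 2 (Gly): best is GGA at 42.1.
Codon 3 (Arg): best is CGC at 41.9.
Codon 4 (Leu): best is TTG at 38.5.

TAT GGA CGC TTG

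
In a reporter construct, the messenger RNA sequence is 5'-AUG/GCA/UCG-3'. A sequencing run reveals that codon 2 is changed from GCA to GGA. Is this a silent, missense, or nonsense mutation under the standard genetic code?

Position 5 falls in codon 2: GCA → Ala.
After the substitution the codon is GGA → Gly.
Ala ≠ Gly, so this is a missense mutation.

missense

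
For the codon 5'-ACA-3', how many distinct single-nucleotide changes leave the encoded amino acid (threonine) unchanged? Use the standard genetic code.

3

Position 1: none → 0 synonymous.
Position 2: none → 0 synonymous.
Position 3: ACU, ACC, ACG → 3 synonymous.
Total: 0 + 0 + 3 = 3.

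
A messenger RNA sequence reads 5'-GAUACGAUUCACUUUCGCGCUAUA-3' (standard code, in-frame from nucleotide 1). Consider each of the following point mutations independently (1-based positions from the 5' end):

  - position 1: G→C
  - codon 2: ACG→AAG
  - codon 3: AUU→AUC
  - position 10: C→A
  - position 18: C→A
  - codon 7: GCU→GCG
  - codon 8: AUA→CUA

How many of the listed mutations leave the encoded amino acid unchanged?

3

Codon 1: GAU (Asp) → CAU (His) — missense.
Codon 2: ACG (Thr) → AAG (Lys) — missense.
Codon 3: AUU (Ile) → AUC (Ile) — synonymous.
Codon 4: CAC (His) → AAC (Asn) — missense.
Codon 6: CGC (Arg) → CGA (Arg) — synonymous.
Codon 7: GCU (Ala) → GCG (Ala) — synonymous.
Codon 8: AUA (Ile) → CUA (Leu) — missense.
Synonymous: 3 of 7.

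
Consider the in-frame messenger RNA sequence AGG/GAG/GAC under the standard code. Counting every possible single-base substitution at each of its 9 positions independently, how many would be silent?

4

Codon 1 (AGG, Arg): 2 synonymous substitutions.
Codon 2 (GAG, Glu): 1 synonymous substitution.
Codon 3 (GAC, Asp): 1 synonymous substitution.
Total: 2 + 1 + 1 = 4.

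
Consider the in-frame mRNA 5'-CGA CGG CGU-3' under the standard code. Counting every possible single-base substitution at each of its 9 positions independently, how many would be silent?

11

Codon 1 (CGA, Arg): 4 synonymous substitutions.
Codon 2 (CGG, Arg): 4 synonymous substitutions.
Codon 3 (CGU, Arg): 3 synonymous substitutions.
Total: 4 + 4 + 3 = 11.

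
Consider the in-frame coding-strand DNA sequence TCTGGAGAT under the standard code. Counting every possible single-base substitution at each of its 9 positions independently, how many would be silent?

Codon 1 (TCT, Ser): 3 synonymous substitutions.
Codon 2 (GGA, Gly): 3 synonymous substitutions.
Codon 3 (GAT, Asp): 1 synonymous substitution.
Total: 3 + 3 + 1 = 7.

7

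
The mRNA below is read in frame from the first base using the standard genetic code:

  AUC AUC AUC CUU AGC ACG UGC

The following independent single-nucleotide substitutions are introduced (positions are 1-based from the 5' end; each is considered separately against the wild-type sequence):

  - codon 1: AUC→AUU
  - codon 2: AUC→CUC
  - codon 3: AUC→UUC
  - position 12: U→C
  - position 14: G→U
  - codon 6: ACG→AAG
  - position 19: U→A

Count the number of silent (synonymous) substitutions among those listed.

2

Codon 1: AUC (Ile) → AUU (Ile) — synonymous.
Codon 2: AUC (Ile) → CUC (Leu) — missense.
Codon 3: AUC (Ile) → UUC (Phe) — missense.
Codon 4: CUU (Leu) → CUC (Leu) — synonymous.
Codon 5: AGC (Ser) → AUC (Ile) — missense.
Codon 6: ACG (Thr) → AAG (Lys) — missense.
Codon 7: UGC (Cys) → AGC (Ser) — missense.
Synonymous: 2 of 7.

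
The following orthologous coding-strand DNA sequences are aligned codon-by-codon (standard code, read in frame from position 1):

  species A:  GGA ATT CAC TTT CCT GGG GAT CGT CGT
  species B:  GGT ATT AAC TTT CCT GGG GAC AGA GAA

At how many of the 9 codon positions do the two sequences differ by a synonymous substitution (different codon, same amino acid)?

Codon 1: GGA Gly / GGT Gly — synonymous.
Codon 2: ATT Ile / ATT Ile — identical.
Codon 3: CAC His / AAC Asn — nonsynonymous.
Codon 4: TTT Phe / TTT Phe — identical.
Codon 5: CCT Pro / CCT Pro — identical.
Codon 6: GGG Gly / GGG Gly — identical.
Codon 7: GAT Asp / GAC Asp — synonymous.
Codon 8: CGT Arg / AGA Arg — synonymous.
Codon 9: CGT Arg / GAA Glu — nonsynonymous.
Synonymous differences: 3.

3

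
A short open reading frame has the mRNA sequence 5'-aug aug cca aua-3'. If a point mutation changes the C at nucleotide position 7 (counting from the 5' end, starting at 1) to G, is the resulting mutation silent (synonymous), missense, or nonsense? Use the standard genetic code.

missense

Position 7 falls in codon 3: CCA → Pro.
After the substitution the codon is GCA → Ala.
Pro ≠ Ala, so this is a missense mutation.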